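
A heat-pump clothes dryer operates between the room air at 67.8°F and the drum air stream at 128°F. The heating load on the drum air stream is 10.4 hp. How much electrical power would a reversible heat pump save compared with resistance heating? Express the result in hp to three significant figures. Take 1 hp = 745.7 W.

In absolute terms T_C = 293.04 K and T_H = 326.48 K, so ΔT = 33.44 K.
COP_Carnot = T_H/ΔT = 326.48/33.44 = 9.762.
Resistance heating needs Ẇ_res = Q̇_H = 10.40 hp; the reversible heat pump needs only Ẇ_hp = Q̇_H/COP = 1.065 hp.
Saving = 10.40 − 1.065 = 9.335 hp.

9.33 hp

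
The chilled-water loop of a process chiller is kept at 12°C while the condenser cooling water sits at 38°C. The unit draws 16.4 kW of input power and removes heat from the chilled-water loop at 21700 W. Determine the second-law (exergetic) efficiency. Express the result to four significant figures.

Converting, Q̇_C = 21700 W = 21.70 kW, so COP_actual = Q̇_C/Ẇ = 21.70/16.40 = 1.323.
In absolute terms T_C = 285.15 K and T_H = 311.15 K, so ΔT = 26.00 K.
COP_Carnot = T_C/ΔT = 285.15/26.00 = 10.97.
η_II = COP_actual/COP_Carnot = 1.323/10.97 = 0.1206.

0.1206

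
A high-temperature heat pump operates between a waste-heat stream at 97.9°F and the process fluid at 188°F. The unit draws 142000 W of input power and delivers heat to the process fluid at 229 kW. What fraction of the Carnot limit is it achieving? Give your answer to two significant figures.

Converting, Q̇_H = 229.0 kW = 229000 W, so COP_actual = Q̇_H/Ẇ = 229000/142000 = 1.613.
In absolute terms T_C = 309.76 K and T_H = 359.82 K, so ΔT = 50.06 K.
COP_Carnot = T_H/ΔT = 359.82/50.06 = 7.188.
η_II = COP_actual/COP_Carnot = 1.613/7.188 = 0.2243.

0.22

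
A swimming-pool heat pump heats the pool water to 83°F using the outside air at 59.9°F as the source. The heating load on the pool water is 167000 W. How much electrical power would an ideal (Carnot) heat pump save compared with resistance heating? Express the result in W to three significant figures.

160000 W

In absolute terms T_C = 288.65 K and T_H = 301.48 K, so ΔT = 12.83 K.
COP_Carnot = T_H/ΔT = 301.48/12.83 = 23.49.
Resistance heating needs Ẇ_res = Q̇_H = 167000 W; the reversible heat pump needs only Ẇ_hp = Q̇_H/COP = 7109 W.
Saving = 167000 − 7109 = 159900 W.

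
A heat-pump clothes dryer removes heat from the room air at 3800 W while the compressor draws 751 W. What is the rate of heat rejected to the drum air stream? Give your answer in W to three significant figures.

4550 W

For a cyclic device the first law requires Q̇_H = Q̇_C + Ẇ.
Q̇_H = Q̇_C + Ẇ = 4551 W.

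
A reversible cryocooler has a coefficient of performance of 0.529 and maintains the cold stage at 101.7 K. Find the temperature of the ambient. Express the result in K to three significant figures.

294 K

COP_R = T_C/(T_H − T_C) gives T_H − T_C = T_C/COP.
With T_C = 101.70 K, T_H = 101.70 × (1 + 1/0.529) = 293.95 K.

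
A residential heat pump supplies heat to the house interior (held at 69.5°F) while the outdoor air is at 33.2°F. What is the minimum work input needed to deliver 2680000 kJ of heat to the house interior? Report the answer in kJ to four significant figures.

In absolute terms T_C = 273.82 K and T_H = 293.98 K, so ΔT = 20.17 K.
The reversible limit is COP_HP = T_H/ΔT = 14.58, so W_min = Q_H/COP = Q_H·ΔT/T_H.
W_min = 2680000 × 20.17/293.98 = 183800 kJ.

183800 kJ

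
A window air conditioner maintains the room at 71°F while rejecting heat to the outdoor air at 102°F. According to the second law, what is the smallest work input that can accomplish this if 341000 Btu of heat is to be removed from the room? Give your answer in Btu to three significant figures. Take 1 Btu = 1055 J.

In absolute terms T_C = 294.82 K and T_H = 312.04 K, so ΔT = 17.22 K.
The reversible limit is COP_R = T_C/ΔT = 17.12, so W_min = Q_C/COP = Q_C·ΔT/T_C.
W_min = 341000 × 17.22/294.82 = 19920 Btu.

19900 Btu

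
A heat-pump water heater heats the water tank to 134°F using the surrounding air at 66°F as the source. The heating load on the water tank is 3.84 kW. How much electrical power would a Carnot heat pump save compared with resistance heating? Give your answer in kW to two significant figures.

In absolute terms T_C = 292.04 K and T_H = 329.82 K, so ΔT = 37.78 K.
COP_Carnot = T_H/ΔT = 329.82/37.78 = 8.730.
Resistance heating needs Ẇ_res = Q̇_H = 3.840 kW; the reversible heat pump needs only Ẇ_hp = Q̇_H/COP = 0.4398 kW.
Saving = 3.840 − 0.4398 = 3.400 kW.

3.4 kW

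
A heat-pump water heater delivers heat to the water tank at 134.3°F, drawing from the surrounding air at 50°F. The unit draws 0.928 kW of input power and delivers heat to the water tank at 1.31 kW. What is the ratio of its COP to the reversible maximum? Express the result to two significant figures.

0.20

COP_actual = Q̇_H/Ẇ = 1.310/0.9280 = 1.412.
In absolute terms T_C = 283.15 K and T_H = 329.98 K, so ΔT = 46.83 K.
COP_Carnot = T_H/ΔT = 329.98/46.83 = 7.046.
η_II = COP_actual/COP_Carnot = 1.412/7.046 = 0.2003.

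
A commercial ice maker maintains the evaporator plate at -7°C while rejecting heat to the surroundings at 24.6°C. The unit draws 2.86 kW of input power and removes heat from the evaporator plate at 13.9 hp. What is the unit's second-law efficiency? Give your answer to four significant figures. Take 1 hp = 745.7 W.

0.4303

Converting, Q̇_C = 13.90 hp = 10.37 kW, so COP_actual = Q̇_C/Ẇ = 10.37/2.860 = 3.624.
In absolute terms T_C = 266.15 K and T_H = 297.75 K, so ΔT = 31.60 K.
COP_Carnot = T_C/ΔT = 266.15/31.60 = 8.422.
η_II = COP_actual/COP_Carnot = 3.624/8.422 = 0.4303.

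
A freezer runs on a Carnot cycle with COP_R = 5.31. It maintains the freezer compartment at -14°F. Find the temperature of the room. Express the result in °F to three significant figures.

COP_R = T_C/(T_H − T_C) gives T_H − T_C = T_C/COP.
With T_C = 247.59 K, T_H = 247.59 × (1 + 1/5.31) = 294.22 K.
Converting, 294.22 K = 69.93°F.

69.9 °F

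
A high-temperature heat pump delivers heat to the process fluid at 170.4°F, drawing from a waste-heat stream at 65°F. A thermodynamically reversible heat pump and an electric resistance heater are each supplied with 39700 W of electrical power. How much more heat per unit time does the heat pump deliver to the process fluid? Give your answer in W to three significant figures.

198000 W

In absolute terms T_C = 291.48 K and T_H = 350.04 K, so ΔT = 58.56 K.
COP_Carnot = T_H/ΔT = 350.04/58.56 = 5.978.
The heat pump delivers Q̇_H = COP × Ẇ = 237300 W; the resistance heater delivers Ẇ = 39700 W.
Extra = (COP − 1)·Ẇ = 197600 W.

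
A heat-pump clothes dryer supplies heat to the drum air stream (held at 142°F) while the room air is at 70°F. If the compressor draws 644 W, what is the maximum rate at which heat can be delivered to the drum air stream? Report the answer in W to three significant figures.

5380 W

In absolute terms T_C = 294.26 K and T_H = 334.26 K, so ΔT = 40.00 K.
COP_Carnot = T_H/ΔT = 334.26/40.00 = 8.357.
Q̇_max = COP_Carnot × Ẇ = 8.357 × 644.0 W = 5382 W.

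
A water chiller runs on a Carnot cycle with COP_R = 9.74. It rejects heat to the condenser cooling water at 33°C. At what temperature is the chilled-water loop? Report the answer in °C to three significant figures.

For a Carnot refrigerator COP_R = T_C/(T_H − T_C), so T_C = COP·T_H/(1 + COP).
With T_H = 306.15 K, T_C = 9.74 × 306.15/10.74 = 277.64 K.
Converting, 277.64 K = 4.49°C.

4.49 °C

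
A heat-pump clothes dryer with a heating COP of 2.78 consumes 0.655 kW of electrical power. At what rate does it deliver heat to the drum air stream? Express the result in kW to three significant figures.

1.82 kW

Q̇_H = COP_HP × Ẇ = 2.78 × 0.6550 = 1.821 kW.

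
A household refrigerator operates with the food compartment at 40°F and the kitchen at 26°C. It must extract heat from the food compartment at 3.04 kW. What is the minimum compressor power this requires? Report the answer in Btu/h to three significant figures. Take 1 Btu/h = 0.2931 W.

In absolute terms T_C = 277.59 K and T_H = 299.15 K, so ΔT = 21.56 K.
COP_Carnot = T_C/ΔT = 277.59/21.56 = 12.88.
Ẇ_min = Q̇/COP_Carnot = 3.040/12.88 = 0.2361 kW = 805.4 Btu/h.

805 Btu/h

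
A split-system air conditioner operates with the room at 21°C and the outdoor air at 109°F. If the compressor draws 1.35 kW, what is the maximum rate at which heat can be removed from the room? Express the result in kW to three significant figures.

18.2 kW

In absolute terms T_C = 294.15 K and T_H = 315.93 K, so ΔT = 21.78 K.
COP_Carnot = T_C/ΔT = 294.15/21.78 = 13.51.
Q̇_max = COP_Carnot × Ẇ = 13.51 × 1.350 kW = 18.23 kW.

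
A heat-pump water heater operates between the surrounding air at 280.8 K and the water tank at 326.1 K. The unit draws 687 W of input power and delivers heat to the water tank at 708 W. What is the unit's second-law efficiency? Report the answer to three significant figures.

0.143

COP_actual = Q̇_H/Ẇ = 708.0/687.0 = 1.031.
The reservoir spacing is ΔT = 326.1 − 280.8 = 45.30 K.
COP_Carnot = T_H/ΔT = 326.10/45.30 = 7.199.
η_II = COP_actual/COP_Carnot = 1.031/7.199 = 0.1432.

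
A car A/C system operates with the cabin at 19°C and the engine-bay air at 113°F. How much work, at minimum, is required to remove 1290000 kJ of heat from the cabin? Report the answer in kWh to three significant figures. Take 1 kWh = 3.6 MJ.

In absolute terms T_C = 292.15 K and T_H = 318.15 K, so ΔT = 26.00 K.
The reversible limit is COP_R = T_C/ΔT = 11.24, so W_min = Q_C/COP = Q_C·ΔT/T_C.
W_min = 1290000 × 26.00/292.15 = 114800 kJ = 31.89 kWh.

31.9 kWh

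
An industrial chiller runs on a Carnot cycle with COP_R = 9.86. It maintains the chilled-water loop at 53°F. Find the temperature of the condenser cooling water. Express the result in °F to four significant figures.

COP_R = T_C/(T_H − T_C) gives T_H − T_C = T_C/COP.
With T_C = 284.82 K, T_H = 284.82 × (1 + 1/9.86) = 313.70 K.
Converting, 313.70 K = 104.99°F.

105.0 °F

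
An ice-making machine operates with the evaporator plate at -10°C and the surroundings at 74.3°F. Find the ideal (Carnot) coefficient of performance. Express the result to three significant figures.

In absolute terms T_C = 263.15 K and T_H = 296.65 K, so ΔT = 33.50 K.
For a reversible cycle, COP_Carnot = T_C/ΔT = 263.15/33.50 = 7.855.

7.86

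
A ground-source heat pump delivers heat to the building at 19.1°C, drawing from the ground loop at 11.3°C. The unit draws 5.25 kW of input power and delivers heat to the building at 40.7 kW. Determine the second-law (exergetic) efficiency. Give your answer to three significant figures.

COP_actual = Q̇_H/Ẇ = 40.70/5.250 = 7.752.
In absolute terms T_C = 284.45 K and T_H = 292.25 K, so ΔT = 7.800 K.
COP_Carnot = T_H/ΔT = 292.25/7.800 = 37.47.
η_II = COP_actual/COP_Carnot = 7.752/37.47 = 0.2069.

0.207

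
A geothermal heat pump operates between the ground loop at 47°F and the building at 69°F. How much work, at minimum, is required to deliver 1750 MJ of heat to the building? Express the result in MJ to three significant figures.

In absolute terms T_C = 281.48 K and T_H = 293.71 K, so ΔT = 12.22 K.
The reversible limit is COP_HP = T_H/ΔT = 24.03, so W_min = Q_H/COP = Q_H·ΔT/T_H.
W_min = 1750 × 12.22/293.71 = 72.82 MJ.

72.8 MJ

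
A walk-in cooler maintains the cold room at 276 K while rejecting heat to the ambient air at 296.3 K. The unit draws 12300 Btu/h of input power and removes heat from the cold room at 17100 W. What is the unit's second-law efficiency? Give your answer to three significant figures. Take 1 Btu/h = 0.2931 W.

0.349

Converting, Q̇_C = 17100 W = 58340 Btu/h, so COP_actual = Q̇_C/Ẇ = 58340/12300 = 4.743.
The reservoir spacing is ΔT = 296.3 − 276 = 20.30 K.
COP_Carnot = T_C/ΔT = 276.00/20.30 = 13.60.
η_II = COP_actual/COP_Carnot = 4.743/13.60 = 0.3489.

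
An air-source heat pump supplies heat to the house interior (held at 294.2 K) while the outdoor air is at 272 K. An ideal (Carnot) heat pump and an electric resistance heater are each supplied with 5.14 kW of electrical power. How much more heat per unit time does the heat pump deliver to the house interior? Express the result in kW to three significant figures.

The reservoir spacing is ΔT = 294.2 − 272 = 22.20 K.
COP_Carnot = T_H/ΔT = 294.20/22.20 = 13.25.
The heat pump delivers Q̇_H = COP × Ẇ = 68.12 kW; the resistance heater delivers Ẇ = 5.140 kW.
Extra = (COP − 1)·Ẇ = 62.98 kW.

63.0 kW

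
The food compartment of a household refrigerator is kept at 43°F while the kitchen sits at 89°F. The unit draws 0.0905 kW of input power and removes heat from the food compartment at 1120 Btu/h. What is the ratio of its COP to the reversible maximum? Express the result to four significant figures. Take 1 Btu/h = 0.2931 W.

Converting, Q̇_C = 1120 Btu/h = 0.3283 kW, so COP_actual = Q̇_C/Ẇ = 0.3283/0.09050 = 3.627.
In absolute terms T_C = 279.26 K and T_H = 304.82 K, so ΔT = 25.56 K.
COP_Carnot = T_C/ΔT = 279.26/25.56 = 10.93.
η_II = COP_actual/COP_Carnot = 3.627/10.93 = 0.3319.

0.3319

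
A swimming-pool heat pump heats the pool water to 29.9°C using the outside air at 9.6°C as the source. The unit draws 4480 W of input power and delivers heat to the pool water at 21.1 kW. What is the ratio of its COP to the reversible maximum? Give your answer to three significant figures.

0.315

Converting, Q̇_H = 21.10 kW = 21100 W, so COP_actual = Q̇_H/Ẇ = 21100/4480 = 4.710.
In absolute terms T_C = 282.75 K and T_H = 303.05 K, so ΔT = 20.30 K.
COP_Carnot = T_H/ΔT = 303.05/20.30 = 14.93.
η_II = COP_actual/COP_Carnot = 4.710/14.93 = 0.3155.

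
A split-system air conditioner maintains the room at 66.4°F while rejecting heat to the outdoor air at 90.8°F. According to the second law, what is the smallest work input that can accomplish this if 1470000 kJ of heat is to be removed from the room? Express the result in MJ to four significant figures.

68.18 MJ

In absolute terms T_C = 292.26 K and T_H = 305.82 K, so ΔT = 13.56 K.
The reversible limit is COP_R = T_C/ΔT = 21.56, so W_min = Q_C/COP = Q_C·ΔT/T_C.
W_min = 1470000 × 13.56/292.26 = 68180 kJ = 68.18 MJ.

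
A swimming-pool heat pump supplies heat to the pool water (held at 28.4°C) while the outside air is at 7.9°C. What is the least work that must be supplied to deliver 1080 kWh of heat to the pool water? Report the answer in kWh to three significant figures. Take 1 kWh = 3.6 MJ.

73.4 kWh

In absolute terms T_C = 281.05 K and T_H = 301.55 K, so ΔT = 20.50 K.
The reversible limit is COP_HP = T_H/ΔT = 14.71, so W_min = Q_H/COP = Q_H·ΔT/T_H.
W_min = 1080 × 20.50/301.55 = 73.42 kWh.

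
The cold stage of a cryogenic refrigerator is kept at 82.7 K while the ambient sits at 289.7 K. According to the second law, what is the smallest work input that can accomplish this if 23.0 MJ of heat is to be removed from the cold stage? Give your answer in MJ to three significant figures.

57.6 MJ

The reservoir spacing is ΔT = 289.7 − 82.7 = 207.0 K.
The reversible limit is COP_R = T_C/ΔT = 0.3995, so W_min = Q_C/COP = Q_C·ΔT/T_C.
W_min = 23.00 × 207.0/82.70 = 57.57 MJ.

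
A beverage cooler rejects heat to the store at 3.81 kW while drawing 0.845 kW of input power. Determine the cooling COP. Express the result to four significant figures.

The first law gives Q̇_H = Q̇_C + Ẇ, so the three rates are Q̇_C = 2.965, Q̇_H = 3.810, Ẇ = 0.8450 kW.
COP_R = Q̇_C/Ẇ = 2.965/0.8450 = 3.509.

3.509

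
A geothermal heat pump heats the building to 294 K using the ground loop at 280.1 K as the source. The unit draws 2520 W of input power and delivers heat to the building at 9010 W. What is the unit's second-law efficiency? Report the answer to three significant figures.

COP_actual = Q̇_H/Ẇ = 9010/2520 = 3.575.
The reservoir spacing is ΔT = 294 − 280.1 = 13.90 K.
COP_Carnot = T_H/ΔT = 294.00/13.90 = 21.15.
η_II = COP_actual/COP_Carnot = 3.575/21.15 = 0.1690.

0.169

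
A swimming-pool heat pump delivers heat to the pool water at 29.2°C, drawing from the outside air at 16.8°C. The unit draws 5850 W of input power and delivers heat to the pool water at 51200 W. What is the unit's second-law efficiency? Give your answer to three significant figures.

0.359

COP_actual = Q̇_H/Ẇ = 51200/5850 = 8.752.
In absolute terms T_C = 289.95 K and T_H = 302.35 K, so ΔT = 12.40 K.
COP_Carnot = T_H/ΔT = 302.35/12.40 = 24.38.
η_II = COP_actual/COP_Carnot = 8.752/24.38 = 0.3589.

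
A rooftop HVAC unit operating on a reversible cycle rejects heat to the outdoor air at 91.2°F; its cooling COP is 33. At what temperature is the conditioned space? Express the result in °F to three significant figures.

For a Carnot refrigerator COP_R = T_C/(T_H − T_C), so T_C = COP·T_H/(1 + COP).
With T_H = 306.04 K, T_C = 33 × 306.04/34.00 = 297.04 K.
Converting, 297.04 K = 75.00°F.

75.0 °F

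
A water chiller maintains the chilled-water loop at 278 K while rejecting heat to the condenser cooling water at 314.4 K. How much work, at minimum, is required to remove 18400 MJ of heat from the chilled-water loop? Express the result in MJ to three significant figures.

The reservoir spacing is ΔT = 314.4 − 278 = 36.40 K.
The reversible limit is COP_R = T_C/ΔT = 7.637, so W_min = Q_C/COP = Q_C·ΔT/T_C.
W_min = 18400 × 36.40/278.00 = 2409 MJ.

2410 MJ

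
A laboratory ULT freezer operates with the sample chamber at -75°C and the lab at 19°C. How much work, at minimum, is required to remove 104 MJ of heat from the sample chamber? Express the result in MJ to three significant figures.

49.3 MJ

In absolute terms T_C = 198.15 K and T_H = 292.15 K, so ΔT = 94.00 K.
The reversible limit is COP_R = T_C/ΔT = 2.108, so W_min = Q_C/COP = Q_C·ΔT/T_C.
W_min = 104.0 × 94.00/198.15 = 49.34 MJ.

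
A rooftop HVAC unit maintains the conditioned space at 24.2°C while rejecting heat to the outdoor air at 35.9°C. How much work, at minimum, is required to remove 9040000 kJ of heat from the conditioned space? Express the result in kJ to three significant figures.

356000 kJ

In absolute terms T_C = 297.35 K and T_H = 309.05 K, so ΔT = 11.70 K.
The reversible limit is COP_R = T_C/ΔT = 25.41, so W_min = Q_C/COP = Q_C·ΔT/T_C.
W_min = 9040000 × 11.70/297.35 = 355700 kJ.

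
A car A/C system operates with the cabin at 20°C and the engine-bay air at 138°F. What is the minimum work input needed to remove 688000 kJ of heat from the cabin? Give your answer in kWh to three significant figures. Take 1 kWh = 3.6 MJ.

In absolute terms T_C = 293.15 K and T_H = 332.04 K, so ΔT = 38.89 K.
The reversible limit is COP_R = T_C/ΔT = 7.538, so W_min = Q_C/COP = Q_C·ΔT/T_C.
W_min = 688000 × 38.89/293.15 = 91270 kJ = 25.35 kWh.

25.4 kWh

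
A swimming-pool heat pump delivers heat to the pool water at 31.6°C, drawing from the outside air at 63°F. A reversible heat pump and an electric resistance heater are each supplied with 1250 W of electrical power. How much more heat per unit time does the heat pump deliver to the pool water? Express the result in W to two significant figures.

In absolute terms T_C = 290.37 K and T_H = 304.75 K, so ΔT = 14.38 K.
COP_Carnot = T_H/ΔT = 304.75/14.38 = 21.20.
The heat pump delivers Q̇_H = COP × Ẇ = 26490 W; the resistance heater delivers Ẇ = 1250 W.
Extra = (COP − 1)·Ẇ = 25240 W.

25000 W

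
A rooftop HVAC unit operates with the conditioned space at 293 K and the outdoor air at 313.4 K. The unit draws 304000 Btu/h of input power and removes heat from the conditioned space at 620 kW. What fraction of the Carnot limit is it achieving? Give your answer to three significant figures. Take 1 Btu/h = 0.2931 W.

0.484

Converting, Q̇_C = 620.0 kW = 2115000 Btu/h, so COP_actual = Q̇_C/Ẇ = 2115000/304000 = 6.958.
The reservoir spacing is ΔT = 313.4 − 293 = 20.40 K.
COP_Carnot = T_C/ΔT = 293.00/20.40 = 14.36.
η_II = COP_actual/COP_Carnot = 6.958/14.36 = 0.4845.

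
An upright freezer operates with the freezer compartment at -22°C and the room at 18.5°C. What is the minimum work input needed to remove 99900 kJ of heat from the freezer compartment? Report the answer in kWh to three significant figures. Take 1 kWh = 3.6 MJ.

In absolute terms T_C = 251.15 K and T_H = 291.65 K, so ΔT = 40.50 K.
The reversible limit is COP_R = T_C/ΔT = 6.201, so W_min = Q_C/COP = Q_C·ΔT/T_C.
W_min = 99900 × 40.50/251.15 = 16110 kJ = 4.475 kWh.

4.47 kWh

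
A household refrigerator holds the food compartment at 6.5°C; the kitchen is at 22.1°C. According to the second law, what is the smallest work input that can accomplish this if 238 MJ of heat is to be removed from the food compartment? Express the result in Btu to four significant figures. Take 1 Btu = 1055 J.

In absolute terms T_C = 279.65 K and T_H = 295.25 K, so ΔT = 15.60 K.
The reversible limit is COP_R = T_C/ΔT = 17.93, so W_min = Q_C/COP = Q_C·ΔT/T_C.
W_min = 238.0 × 15.60/279.65 = 13.28 MJ = 12580 Btu.

12580 Btu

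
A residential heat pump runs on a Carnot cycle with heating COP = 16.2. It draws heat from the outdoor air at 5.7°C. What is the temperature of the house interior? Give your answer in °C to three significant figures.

24.0 °C

COP_HP = T_H/(T_H − T_C) rearranges to T_H = COP·T_C/(COP − 1).
With T_C = 278.85 K, T_H = 16.2 × 278.85/15.20 = 297.20 K.
Converting, 297.20 K = 24.05°C.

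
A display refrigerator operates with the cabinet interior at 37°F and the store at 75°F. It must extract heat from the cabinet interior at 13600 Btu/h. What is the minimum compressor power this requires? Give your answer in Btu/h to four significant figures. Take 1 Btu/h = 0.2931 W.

In absolute terms T_C = 275.93 K and T_H = 297.04 K, so ΔT = 21.11 K.
COP_Carnot = T_C/ΔT = 275.93/21.11 = 13.07.
Ẇ_min = Q̇/COP_Carnot = 13600/13.07 = 1041 Btu/h.

1041 Btu/h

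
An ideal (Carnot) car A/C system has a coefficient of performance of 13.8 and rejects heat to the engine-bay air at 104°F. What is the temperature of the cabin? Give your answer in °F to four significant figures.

For a Carnot refrigerator COP_R = T_C/(T_H − T_C), so T_C = COP·T_H/(1 + COP).
With T_H = 313.15 K, T_C = 13.8 × 313.15/14.80 = 291.99 K.
Converting, 291.99 K = 65.91°F.

65.91 °F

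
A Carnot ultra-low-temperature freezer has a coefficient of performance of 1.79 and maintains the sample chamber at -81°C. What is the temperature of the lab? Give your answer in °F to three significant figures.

COP_R = T_C/(T_H − T_C) gives T_H − T_C = T_C/COP.
With T_C = 192.15 K, T_H = 192.15 × (1 + 1/1.79) = 299.50 K.
Converting, 299.50 K = 79.42°F.

79.4 °F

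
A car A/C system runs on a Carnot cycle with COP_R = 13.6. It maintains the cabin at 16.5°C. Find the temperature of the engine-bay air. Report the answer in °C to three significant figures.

37.8 °C

COP_R = T_C/(T_H − T_C) gives T_H − T_C = T_C/COP.
With T_C = 289.65 K, T_H = 289.65 × (1 + 1/13.6) = 310.95 K.
Converting, 310.95 K = 37.80°C.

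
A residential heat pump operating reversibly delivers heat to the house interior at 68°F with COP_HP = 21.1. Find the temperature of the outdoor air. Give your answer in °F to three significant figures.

COP_HP = T_H/(T_H − T_C) gives T_H − T_C = T_H/COP.
With T_H = 293.15 K, T_C = 293.15 × (1 − 1/21.1) = 279.26 K.
Converting, 279.26 K = 42.99°F.

43.0 °F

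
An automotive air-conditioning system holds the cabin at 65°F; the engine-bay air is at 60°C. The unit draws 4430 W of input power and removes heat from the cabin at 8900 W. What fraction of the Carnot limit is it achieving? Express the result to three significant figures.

COP_actual = Q̇_C/Ẇ = 8900/4430 = 2.009.
In absolute terms T_C = 291.48 K and T_H = 333.15 K, so ΔT = 41.67 K.
COP_Carnot = T_C/ΔT = 291.48/41.67 = 6.996.
η_II = COP_actual/COP_Carnot = 2.009/6.996 = 0.2872.

0.287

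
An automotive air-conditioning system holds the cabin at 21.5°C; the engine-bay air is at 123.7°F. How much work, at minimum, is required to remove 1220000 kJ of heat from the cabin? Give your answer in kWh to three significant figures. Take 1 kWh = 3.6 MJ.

33.9 kWh

In absolute terms T_C = 294.65 K and T_H = 324.09 K, so ΔT = 29.44 K.
The reversible limit is COP_R = T_C/ΔT = 10.01, so W_min = Q_C/COP = Q_C·ΔT/T_C.
W_min = 1220000 × 29.44/294.65 = 121900 kJ = 33.87 kWh.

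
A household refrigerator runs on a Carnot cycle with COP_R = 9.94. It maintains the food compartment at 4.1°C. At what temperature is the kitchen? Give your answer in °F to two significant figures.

90 °F

COP_R = T_C/(T_H − T_C) gives T_H − T_C = T_C/COP.
With T_C = 277.25 K, T_H = 277.25 × (1 + 1/9.94) = 305.14 K.
Converting, 305.14 K = 89.59°F.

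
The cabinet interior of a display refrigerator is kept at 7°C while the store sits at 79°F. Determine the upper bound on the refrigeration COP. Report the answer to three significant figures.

14.7

In absolute terms T_C = 280.15 K and T_H = 299.26 K, so ΔT = 19.11 K.
For a reversible cycle, COP_Carnot = T_C/ΔT = 280.15/19.11 = 14.66.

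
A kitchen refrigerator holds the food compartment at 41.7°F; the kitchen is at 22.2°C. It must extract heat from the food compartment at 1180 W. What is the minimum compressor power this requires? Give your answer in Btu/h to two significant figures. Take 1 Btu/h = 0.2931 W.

240 Btu/h

In absolute terms T_C = 278.54 K and T_H = 295.35 K, so ΔT = 16.81 K.
COP_Carnot = T_C/ΔT = 278.54/16.81 = 16.57.
Ẇ_min = Q̇/COP_Carnot = 1180/16.57 = 71.22 W = 243.0 Btu/h.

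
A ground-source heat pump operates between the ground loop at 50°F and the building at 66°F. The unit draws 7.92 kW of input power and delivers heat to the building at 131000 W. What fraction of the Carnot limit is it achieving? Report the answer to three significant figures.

Converting, Q̇_H = 131000 W = 131.0 kW, so COP_actual = Q̇_H/Ẇ = 131.0/7.920 = 16.54.
In absolute terms T_C = 283.15 K and T_H = 292.04 K, so ΔT = 8.889 K.
COP_Carnot = T_H/ΔT = 292.04/8.889 = 32.85.
η_II = COP_actual/COP_Carnot = 16.54/32.85 = 0.5034.

0.503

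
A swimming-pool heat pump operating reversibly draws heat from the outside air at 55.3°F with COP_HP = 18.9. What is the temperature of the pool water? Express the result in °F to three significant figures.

84.1 °F

COP_HP = T_H/(T_H − T_C) rearranges to T_H = COP·T_C/(COP − 1).
With T_C = 286.09 K, T_H = 18.9 × 286.09/17.90 = 302.08 K.
Converting, 302.08 K = 84.07°F.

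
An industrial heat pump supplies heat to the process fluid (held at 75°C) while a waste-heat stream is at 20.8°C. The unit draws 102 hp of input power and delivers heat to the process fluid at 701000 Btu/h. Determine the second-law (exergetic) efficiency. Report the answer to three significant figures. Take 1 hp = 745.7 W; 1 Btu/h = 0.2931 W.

Converting, Q̇_H = 701000 Btu/h = 275.5 hp, so COP_actual = Q̇_H/Ẇ = 275.5/102.0 = 2.701.
In absolute terms T_C = 293.95 K and T_H = 348.15 K, so ΔT = 54.20 K.
COP_Carnot = T_H/ΔT = 348.15/54.20 = 6.423.
η_II = COP_actual/COP_Carnot = 2.701/6.423 = 0.4205.

0.421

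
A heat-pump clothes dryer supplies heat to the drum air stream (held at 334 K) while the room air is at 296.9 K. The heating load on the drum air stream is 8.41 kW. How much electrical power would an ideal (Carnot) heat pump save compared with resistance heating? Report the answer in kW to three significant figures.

7.48 kW

The reservoir spacing is ΔT = 334 − 296.9 = 37.10 K.
COP_Carnot = T_H/ΔT = 334.00/37.10 = 9.003.
Resistance heating needs Ẇ_res = Q̇_H = 8.410 kW; the reversible heat pump needs only Ẇ_hp = Q̇_H/COP = 0.9342 kW.
Saving = 8.410 − 0.9342 = 7.476 kW.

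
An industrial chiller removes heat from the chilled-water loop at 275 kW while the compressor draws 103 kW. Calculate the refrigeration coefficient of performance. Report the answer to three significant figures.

2.67

The first law gives Q̇_H = Q̇_C + Ẇ, so the three rates are Q̇_C = 275.0, Q̇_H = 378.0, Ẇ = 103.0 kW.
COP_R = Q̇_C/Ẇ = 275.0/103.0 = 2.670.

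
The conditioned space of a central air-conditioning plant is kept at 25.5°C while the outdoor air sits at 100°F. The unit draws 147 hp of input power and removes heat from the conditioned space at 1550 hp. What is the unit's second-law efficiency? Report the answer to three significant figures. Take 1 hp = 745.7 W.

COP_actual = Q̇_C/Ẇ = 1550/147.0 = 10.54.
In absolute terms T_C = 298.65 K and T_H = 310.93 K, so ΔT = 12.28 K.
COP_Carnot = T_C/ΔT = 298.65/12.28 = 24.32.
η_II = COP_actual/COP_Carnot = 10.54/24.32 = 0.4335.

0.433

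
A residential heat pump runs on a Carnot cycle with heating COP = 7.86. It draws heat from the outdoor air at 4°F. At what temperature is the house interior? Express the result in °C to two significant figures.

COP_HP = T_H/(T_H − T_C) rearranges to T_H = COP·T_C/(COP − 1).
With T_C = 257.59 K, T_H = 7.86 × 257.59/6.860 = 295.14 K.
Converting, 295.14 K = 21.99°C.

22 °C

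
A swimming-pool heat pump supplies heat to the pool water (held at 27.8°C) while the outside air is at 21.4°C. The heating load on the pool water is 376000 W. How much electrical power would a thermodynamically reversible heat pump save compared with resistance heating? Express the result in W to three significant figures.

368000 W

In absolute terms T_C = 294.55 K and T_H = 300.95 K, so ΔT = 6.400 K.
COP_Carnot = T_H/ΔT = 300.95/6.400 = 47.02.
Resistance heating needs Ẇ_res = Q̇_H = 376000 W; the reversible heat pump needs only Ẇ_hp = Q̇_H/COP = 7996 W.
Saving = 376000 − 7996 = 368000 W.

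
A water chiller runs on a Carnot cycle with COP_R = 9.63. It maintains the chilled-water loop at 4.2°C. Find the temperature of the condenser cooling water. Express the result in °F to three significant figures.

COP_R = T_C/(T_H − T_C) gives T_H − T_C = T_C/COP.
With T_C = 277.35 K, T_H = 277.35 × (1 + 1/9.63) = 306.15 K.
Converting, 306.15 K = 91.40°F.

91.4 °F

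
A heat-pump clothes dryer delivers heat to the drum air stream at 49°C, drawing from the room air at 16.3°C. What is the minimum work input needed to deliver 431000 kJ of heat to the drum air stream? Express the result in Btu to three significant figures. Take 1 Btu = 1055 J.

In absolute terms T_C = 289.45 K and T_H = 322.15 K, so ΔT = 32.70 K.
The reversible limit is COP_HP = T_H/ΔT = 9.852, so W_min = Q_H/COP = Q_H·ΔT/T_H.
W_min = 431000 × 32.70/322.15 = 43750 kJ = 41470 Btu.

41500 Btu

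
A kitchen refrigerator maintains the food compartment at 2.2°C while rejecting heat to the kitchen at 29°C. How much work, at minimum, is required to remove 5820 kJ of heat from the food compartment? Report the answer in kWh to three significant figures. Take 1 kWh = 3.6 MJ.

In absolute terms T_C = 275.35 K and T_H = 302.15 K, so ΔT = 26.80 K.
The reversible limit is COP_R = T_C/ΔT = 10.27, so W_min = Q_C/COP = Q_C·ΔT/T_C.
W_min = 5820 × 26.80/275.35 = 566.5 kJ = 0.1574 kWh.

0.157 kWh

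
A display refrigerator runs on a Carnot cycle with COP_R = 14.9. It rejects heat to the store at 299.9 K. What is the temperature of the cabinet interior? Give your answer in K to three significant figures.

281 K

For a Carnot refrigerator COP_R = T_C/(T_H − T_C), so T_C = COP·T_H/(1 + COP).
With T_H = 299.90 K, T_C = 14.9 × 299.90/15.90 = 281.04 K.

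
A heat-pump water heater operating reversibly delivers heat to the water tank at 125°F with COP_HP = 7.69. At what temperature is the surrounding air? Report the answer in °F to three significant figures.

49.0 °F

COP_HP = T_H/(T_H − T_C) gives T_H − T_C = T_H/COP.
With T_H = 324.82 K, T_C = 324.82 × (1 − 1/7.69) = 282.58 K.
Converting, 282.58 K = 48.97°F.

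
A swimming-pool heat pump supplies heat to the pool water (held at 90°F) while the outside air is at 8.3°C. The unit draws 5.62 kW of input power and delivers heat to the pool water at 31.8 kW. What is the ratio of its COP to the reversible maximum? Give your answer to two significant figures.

COP_actual = Q̇_H/Ẇ = 31.80/5.620 = 5.658.
In absolute terms T_C = 281.45 K and T_H = 305.37 K, so ΔT = 23.92 K.
COP_Carnot = T_H/ΔT = 305.37/23.92 = 12.77.
η_II = COP_actual/COP_Carnot = 5.658/12.77 = 0.4433.

0.44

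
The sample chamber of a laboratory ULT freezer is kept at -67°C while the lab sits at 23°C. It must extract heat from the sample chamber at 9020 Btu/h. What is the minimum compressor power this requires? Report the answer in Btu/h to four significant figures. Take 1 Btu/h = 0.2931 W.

In absolute terms T_C = 206.15 K and T_H = 296.15 K, so ΔT = 90.00 K.
COP_Carnot = T_C/ΔT = 206.15/90.00 = 2.291.
Ẇ_min = Q̇/COP_Carnot = 9020/2.291 = 3938 Btu/h.

3938 Btu/h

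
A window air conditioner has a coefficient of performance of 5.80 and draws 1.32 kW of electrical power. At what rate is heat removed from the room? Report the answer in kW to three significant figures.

7.66 kW

Q̇_C = COP × Ẇ = 5.80 × 1.320 = 7.656 kW.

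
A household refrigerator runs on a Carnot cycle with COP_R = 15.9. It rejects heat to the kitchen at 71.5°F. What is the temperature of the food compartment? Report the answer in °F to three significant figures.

For a Carnot refrigerator COP_R = T_C/(T_H − T_C), so T_C = COP·T_H/(1 + COP).
With T_H = 295.09 K, T_C = 15.9 × 295.09/16.90 = 277.63 K.
Converting, 277.63 K = 40.07°F.

40.1 °F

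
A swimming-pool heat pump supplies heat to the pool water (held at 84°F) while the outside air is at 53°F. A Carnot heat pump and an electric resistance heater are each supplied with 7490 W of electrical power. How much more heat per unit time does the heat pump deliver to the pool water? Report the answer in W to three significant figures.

124000 W

In absolute terms T_C = 284.82 K and T_H = 302.04 K, so ΔT = 17.22 K.
COP_Carnot = T_H/ΔT = 302.04/17.22 = 17.54.
The heat pump delivers Q̇_H = COP × Ẇ = 131400 W; the resistance heater delivers Ẇ = 7490 W.
Extra = (COP − 1)·Ẇ = 123900 W.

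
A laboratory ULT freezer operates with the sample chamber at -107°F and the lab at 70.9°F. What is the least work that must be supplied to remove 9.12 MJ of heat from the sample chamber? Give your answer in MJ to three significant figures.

4.60 MJ

In absolute terms T_C = 195.93 K and T_H = 294.76 K, so ΔT = 98.83 K.
The reversible limit is COP_R = T_C/ΔT = 1.982, so W_min = Q_C/COP = Q_C·ΔT/T_C.
W_min = 9.120 × 98.83/195.93 = 4.600 MJ.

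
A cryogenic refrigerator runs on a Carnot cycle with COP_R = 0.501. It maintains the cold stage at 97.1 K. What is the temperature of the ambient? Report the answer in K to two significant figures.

COP_R = T_C/(T_H − T_C) gives T_H − T_C = T_C/COP.
With T_C = 97.10 K, T_H = 97.10 × (1 + 1/0.501) = 290.91 K.

290 K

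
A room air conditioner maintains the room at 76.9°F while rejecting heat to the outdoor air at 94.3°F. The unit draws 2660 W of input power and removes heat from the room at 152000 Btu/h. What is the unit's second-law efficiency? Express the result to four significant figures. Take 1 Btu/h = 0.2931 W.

0.5431

Converting, Q̇_C = 152000 Btu/h = 44550 W, so COP_actual = Q̇_C/Ẇ = 44550/2660 = 16.75.
In absolute terms T_C = 298.09 K and T_H = 307.76 K, so ΔT = 9.667 K.
COP_Carnot = T_C/ΔT = 298.09/9.667 = 30.84.
η_II = COP_actual/COP_Carnot = 16.75/30.84 = 0.5431.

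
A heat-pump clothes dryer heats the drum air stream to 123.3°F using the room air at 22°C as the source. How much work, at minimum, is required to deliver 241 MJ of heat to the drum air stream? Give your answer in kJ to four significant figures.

In absolute terms T_C = 295.15 K and T_H = 323.87 K, so ΔT = 28.72 K.
The reversible limit is COP_HP = T_H/ΔT = 11.28, so W_min = Q_H/COP = Q_H·ΔT/T_H.
W_min = 241.0 × 28.72/323.87 = 21.37 MJ = 21370 kJ.

21370 kJ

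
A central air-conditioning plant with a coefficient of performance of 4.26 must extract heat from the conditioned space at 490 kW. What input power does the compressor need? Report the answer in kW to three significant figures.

Ẇ = Q̇_C/COP = 490.0/4.26 = 115.0 kW.

115 kW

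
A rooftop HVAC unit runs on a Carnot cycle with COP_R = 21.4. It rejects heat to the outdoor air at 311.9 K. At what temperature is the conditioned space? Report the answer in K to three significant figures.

298 K

For a Carnot refrigerator COP_R = T_C/(T_H − T_C), so T_C = COP·T_H/(1 + COP).
With T_H = 311.90 K, T_C = 21.4 × 311.90/22.40 = 297.98 K.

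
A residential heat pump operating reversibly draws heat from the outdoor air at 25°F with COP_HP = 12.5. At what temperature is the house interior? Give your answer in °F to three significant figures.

67.1 °F

COP_HP = T_H/(T_H − T_C) rearranges to T_H = COP·T_C/(COP − 1).
With T_C = 269.26 K, T_H = 12.5 × 269.26/11.50 = 292.68 K.
Converting, 292.68 K = 67.15°F.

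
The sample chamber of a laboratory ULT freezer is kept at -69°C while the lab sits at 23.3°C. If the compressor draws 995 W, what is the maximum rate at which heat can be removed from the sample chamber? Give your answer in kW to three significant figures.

In absolute terms T_C = 204.15 K and T_H = 296.45 K, so ΔT = 92.30 K.
COP_Carnot = T_C/ΔT = 204.15/92.30 = 2.212.
Q̇_max = COP_Carnot × Ẇ = 2.212 × 995.0 W = 2201 W = 2.201 kW.

2.20 kW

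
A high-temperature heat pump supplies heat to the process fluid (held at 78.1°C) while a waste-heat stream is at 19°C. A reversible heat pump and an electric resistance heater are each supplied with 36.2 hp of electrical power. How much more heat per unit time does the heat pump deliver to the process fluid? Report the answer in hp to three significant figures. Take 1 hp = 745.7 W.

179 hp

In absolute terms T_C = 292.15 K and T_H = 351.25 K, so ΔT = 59.10 K.
COP_Carnot = T_H/ΔT = 351.25/59.10 = 5.943.
The heat pump delivers Q̇_H = COP × Ẇ = 215.1 hp; the resistance heater delivers Ẇ = 36.20 hp.
Extra = (COP − 1)·Ẇ = 178.9 hp.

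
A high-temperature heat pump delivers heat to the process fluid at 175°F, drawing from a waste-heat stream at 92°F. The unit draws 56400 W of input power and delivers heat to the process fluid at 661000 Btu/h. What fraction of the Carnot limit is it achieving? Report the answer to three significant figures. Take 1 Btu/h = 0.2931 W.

0.449

Converting, Q̇_H = 661000 Btu/h = 193700 W, so COP_actual = Q̇_H/Ẇ = 193700/56400 = 3.435.
In absolute terms T_C = 306.48 K and T_H = 352.59 K, so ΔT = 46.11 K.
COP_Carnot = T_H/ΔT = 352.59/46.11 = 7.647.
η_II = COP_actual/COP_Carnot = 3.435/7.647 = 0.4492.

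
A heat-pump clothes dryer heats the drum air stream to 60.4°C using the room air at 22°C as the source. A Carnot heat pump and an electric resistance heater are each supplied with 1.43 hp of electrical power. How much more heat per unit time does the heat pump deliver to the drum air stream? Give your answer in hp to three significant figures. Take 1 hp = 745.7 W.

11.0 hp

In absolute terms T_C = 295.15 K and T_H = 333.55 K, so ΔT = 38.40 K.
COP_Carnot = T_H/ΔT = 333.55/38.40 = 8.686.
The heat pump delivers Q̇_H = COP × Ẇ = 12.42 hp; the resistance heater delivers Ẇ = 1.430 hp.
Extra = (COP − 1)·Ẇ = 10.99 hp.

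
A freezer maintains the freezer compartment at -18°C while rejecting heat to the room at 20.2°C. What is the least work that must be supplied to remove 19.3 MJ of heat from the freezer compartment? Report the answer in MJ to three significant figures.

In absolute terms T_C = 255.15 K and T_H = 293.35 K, so ΔT = 38.20 K.
The reversible limit is COP_R = T_C/ΔT = 6.679, so W_min = Q_C/COP = Q_C·ΔT/T_C.
W_min = 19.30 × 38.20/255.15 = 2.890 MJ.

2.89 MJ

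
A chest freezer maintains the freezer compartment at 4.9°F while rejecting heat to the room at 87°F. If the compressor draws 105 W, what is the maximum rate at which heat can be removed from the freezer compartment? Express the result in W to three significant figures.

594 W

In absolute terms T_C = 258.09 K and T_H = 303.71 K, so ΔT = 45.61 K.
COP_Carnot = T_C/ΔT = 258.09/45.61 = 5.659.
Q̇_max = COP_Carnot × Ẇ = 5.659 × 105.0 W = 594.2 W.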